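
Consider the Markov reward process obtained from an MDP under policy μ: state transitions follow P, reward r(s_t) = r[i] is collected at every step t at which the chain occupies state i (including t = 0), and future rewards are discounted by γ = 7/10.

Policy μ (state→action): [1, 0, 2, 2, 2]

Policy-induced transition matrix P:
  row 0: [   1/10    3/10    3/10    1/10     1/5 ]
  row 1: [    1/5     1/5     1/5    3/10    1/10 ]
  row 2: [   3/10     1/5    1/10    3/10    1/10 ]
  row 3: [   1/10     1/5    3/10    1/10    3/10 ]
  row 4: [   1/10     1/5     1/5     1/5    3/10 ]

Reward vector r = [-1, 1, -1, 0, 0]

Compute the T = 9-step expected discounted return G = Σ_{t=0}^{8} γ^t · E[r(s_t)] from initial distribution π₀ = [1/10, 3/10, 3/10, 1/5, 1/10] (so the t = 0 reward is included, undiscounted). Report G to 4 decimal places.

t=0: π = [0.1000, 0.3000, 0.3000, 0.2000, 0.1000], E[r] = -0.1000, γ^t·E[r] = -0.100000, running G = -0.100000
t=1: π = [0.1900, 0.2100, 0.2000, 0.2300, 0.1700], E[r] = -0.1800, γ^t·E[r] = -0.126000, running G = -0.226000
t=2: π = [0.1610, 0.2190, 0.2220, 0.1990, 0.1990], E[r] = -0.1640, γ^t·E[r] = -0.080360, running G = -0.306360
t=3: π = [0.1663, 0.2161, 0.2138, 0.2081, 0.1957], E[r] = -0.1640, γ^t·E[r] = -0.056252, running G = -0.362612
t=4: π = [0.1644, 0.2166, 0.2161, 0.2056, 0.1974], E[r] = -0.1638, γ^t·E[r] = -0.039328, running G = -0.401940
t=5: π = [0.1649, 0.2164, 0.2154, 0.2063, 0.1970], E[r] = -0.1638, γ^t·E[r] = -0.027534, running G = -0.429474
t=6: π = [0.1647, 0.2165, 0.2156, 0.2061, 0.1971], E[r] = -0.1638, γ^t·E[r] = -0.019272, running G = -0.448746
t=7: π = [0.1648, 0.2165, 0.2155, 0.2061, 0.1971], E[r] = -0.1638, γ^t·E[r] = -0.013491, running G = -0.462237
t=8: π = [0.1648, 0.2165, 0.2155, 0.2061, 0.1971], E[r] = -0.1638, γ^t·E[r] = -0.009443, running G = -0.471681

G = -0.4717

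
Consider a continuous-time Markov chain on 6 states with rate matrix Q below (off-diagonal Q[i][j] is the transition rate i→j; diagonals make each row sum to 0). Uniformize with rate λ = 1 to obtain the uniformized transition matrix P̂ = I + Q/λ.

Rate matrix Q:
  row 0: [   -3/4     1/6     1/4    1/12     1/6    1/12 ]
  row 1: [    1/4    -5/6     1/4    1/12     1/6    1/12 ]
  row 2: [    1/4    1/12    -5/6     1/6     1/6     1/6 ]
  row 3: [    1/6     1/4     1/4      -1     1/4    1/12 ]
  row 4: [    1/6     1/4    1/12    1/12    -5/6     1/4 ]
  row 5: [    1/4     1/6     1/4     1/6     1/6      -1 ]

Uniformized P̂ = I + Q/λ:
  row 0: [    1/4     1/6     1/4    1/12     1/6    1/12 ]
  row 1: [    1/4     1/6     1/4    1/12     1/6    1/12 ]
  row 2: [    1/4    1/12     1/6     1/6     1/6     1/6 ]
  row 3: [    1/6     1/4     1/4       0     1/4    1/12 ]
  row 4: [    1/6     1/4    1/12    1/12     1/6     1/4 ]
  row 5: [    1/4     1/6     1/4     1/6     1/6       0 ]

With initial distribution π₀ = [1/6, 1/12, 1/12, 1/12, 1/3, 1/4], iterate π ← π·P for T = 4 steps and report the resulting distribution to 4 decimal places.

t=0: π = [0.1667, 0.0833, 0.0833, 0.0833, 0.3333, 0.2500]
t=1: π = [0.2153, 0.1944, 0.1875, 0.1042, 0.1736, 0.1250]
t=2: π = [0.2269, 0.1742, 0.2054, 0.1007, 0.1753, 0.1175]
t=3: π = [0.2270, 0.1726, 0.2037, 0.1019, 0.1751, 0.1199]
t=4: π = [0.2269, 0.1728, 0.2039, 0.1018, 0.1752, 0.1195]

π = [0.2269, 0.1728, 0.2039, 0.1018, 0.1752, 0.1195]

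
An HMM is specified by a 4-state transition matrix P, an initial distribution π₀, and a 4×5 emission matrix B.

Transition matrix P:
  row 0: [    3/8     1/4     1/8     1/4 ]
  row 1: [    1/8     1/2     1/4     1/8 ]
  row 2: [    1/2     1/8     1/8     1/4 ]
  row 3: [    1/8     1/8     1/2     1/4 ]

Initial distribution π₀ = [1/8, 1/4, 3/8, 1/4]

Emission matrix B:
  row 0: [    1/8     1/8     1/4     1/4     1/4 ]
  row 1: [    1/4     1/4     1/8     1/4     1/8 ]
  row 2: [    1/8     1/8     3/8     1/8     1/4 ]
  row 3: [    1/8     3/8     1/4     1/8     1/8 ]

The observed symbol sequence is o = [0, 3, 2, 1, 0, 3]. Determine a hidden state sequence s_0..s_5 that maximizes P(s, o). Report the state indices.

path = [1, 1, 1, 1, 1, 1]

t=0: δ = [1.562e-02, 6.250e-02, 4.688e-02, 3.125e-02]  (obs o_0=0)
t=1: δ = [5.859e-03, 7.812e-03, 1.953e-03, 1.465e-03]  ψ = [2, 1, 1, 2]  (obs o_1=3)
t=2: δ = [5.493e-04, 4.883e-04, 7.324e-04, 3.662e-04]  ψ = [0, 1, 1, 0]  (obs o_2=2)
t=3: δ = [4.578e-05, 6.104e-05, 2.289e-05, 6.866e-05]  ψ = [2, 1, 3, 2]  (obs o_3=1)
t=4: δ = [2.146e-06, 7.629e-06, 4.292e-06, 2.146e-06]  ψ = [0, 1, 3, 3]  (obs o_4=0)
t=5: δ = [5.364e-07, 9.537e-07, 2.384e-07, 1.341e-07]  ψ = [2, 1, 1, 2]  (obs o_5=3)
backtrack: best end state = 1; path = [1, 1, 1, 1, 1, 1]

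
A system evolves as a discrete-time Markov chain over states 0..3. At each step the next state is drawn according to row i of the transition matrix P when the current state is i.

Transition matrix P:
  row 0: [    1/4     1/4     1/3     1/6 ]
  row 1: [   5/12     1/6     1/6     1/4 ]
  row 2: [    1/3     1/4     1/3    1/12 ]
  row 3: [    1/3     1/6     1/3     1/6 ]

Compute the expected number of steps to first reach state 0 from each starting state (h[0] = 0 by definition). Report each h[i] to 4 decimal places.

h = [0.0000, 2.6275, 2.8431, 2.8627]

First-step conditioning: h[0] = 0; for i ≠ 0, h[i] = 1 + Σ_k P[i][k]·h[k].
  h[1] = 1 + 1/6·h[1] + 1/6·h[2] + 1/4·h[3]
  h[2] = 1 + 1/4·h[1] + 1/3·h[2] + 1/12·h[3]
  h[3] = 1 + 1/6·h[1] + 1/3·h[2] + 1/6·h[3]
Solving the 3×3 linear system over states ≠ 0 gives exactly h = [0, 134/51, 145/51, 146/51] (h[0] = 0 is the target).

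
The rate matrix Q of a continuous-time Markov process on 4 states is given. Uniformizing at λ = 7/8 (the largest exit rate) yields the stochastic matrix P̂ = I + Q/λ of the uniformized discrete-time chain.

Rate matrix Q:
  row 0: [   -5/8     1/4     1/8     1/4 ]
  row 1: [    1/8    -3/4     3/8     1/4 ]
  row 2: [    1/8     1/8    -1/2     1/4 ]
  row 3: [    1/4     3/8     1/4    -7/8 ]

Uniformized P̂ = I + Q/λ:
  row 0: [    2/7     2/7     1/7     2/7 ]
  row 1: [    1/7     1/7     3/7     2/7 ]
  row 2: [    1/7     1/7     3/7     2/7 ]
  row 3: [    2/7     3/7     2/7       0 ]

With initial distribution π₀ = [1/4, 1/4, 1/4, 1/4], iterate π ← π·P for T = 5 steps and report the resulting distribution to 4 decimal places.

t=0: π = [0.2500, 0.2500, 0.2500, 0.2500]
t=1: π = [0.2143, 0.2500, 0.3214, 0.2143]
t=2: π = [0.2041, 0.2347, 0.3367, 0.2245]
t=3: π = [0.2041, 0.2362, 0.3382, 0.2216]
t=4: π = [0.2037, 0.2353, 0.3386, 0.2224]
t=5: π = [0.2037, 0.2355, 0.3386, 0.2222]

π = [0.2037, 0.2355, 0.3386, 0.2222]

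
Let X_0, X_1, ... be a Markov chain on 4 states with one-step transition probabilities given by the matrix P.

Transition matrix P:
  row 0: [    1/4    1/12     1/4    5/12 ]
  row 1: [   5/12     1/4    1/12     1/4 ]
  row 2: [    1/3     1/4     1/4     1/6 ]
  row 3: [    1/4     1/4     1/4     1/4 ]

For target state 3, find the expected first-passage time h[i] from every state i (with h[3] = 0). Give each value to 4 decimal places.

First-step conditioning: h[3] = 0; for i ≠ 3, h[i] = 1 + Σ_k P[i][k]·h[k].
  h[0] = 1 + 1/4·h[0] + 1/12·h[1] + 1/4·h[2]
  h[1] = 1 + 5/12·h[0] + 1/4·h[1] + 1/12·h[2]
  h[2] = 1 + 1/3·h[0] + 1/4·h[1] + 1/4·h[2]
Solving the 3×3 linear system over states ≠ 3 gives exactly h = [372/125, 426/125, 474/125, 0] (h[3] = 0 is the target).

h = [2.9760, 3.4080, 3.7920, 0.0000]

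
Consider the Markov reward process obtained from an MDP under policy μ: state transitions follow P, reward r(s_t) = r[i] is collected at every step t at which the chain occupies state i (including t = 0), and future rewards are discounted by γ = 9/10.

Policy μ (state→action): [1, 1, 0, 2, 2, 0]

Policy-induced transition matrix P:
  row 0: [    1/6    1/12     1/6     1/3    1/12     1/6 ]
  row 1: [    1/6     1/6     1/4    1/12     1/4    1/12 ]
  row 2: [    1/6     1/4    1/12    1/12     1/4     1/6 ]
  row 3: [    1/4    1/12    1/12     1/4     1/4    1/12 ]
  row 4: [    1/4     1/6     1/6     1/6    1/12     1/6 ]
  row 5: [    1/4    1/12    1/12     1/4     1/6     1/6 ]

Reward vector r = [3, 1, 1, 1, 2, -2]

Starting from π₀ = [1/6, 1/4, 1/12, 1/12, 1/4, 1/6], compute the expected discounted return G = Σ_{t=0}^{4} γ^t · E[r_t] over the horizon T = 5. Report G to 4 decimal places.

G = 4.7167

t=0: π = [0.1667, 0.2500, 0.0833, 0.0833, 0.2500, 0.1667], E[r] = 1.0833, γ^t·E[r] = 1.083333, running G = 1.083333
t=1: π = [0.2083, 0.1389, 0.1597, 0.1875, 0.1667, 0.1389], E[r] = 1.1667, γ^t·E[r] = 1.050000, running G = 2.133333
t=2: π = [0.2078, 0.1354, 0.1377, 0.2037, 0.1759, 0.1395], E[r] = 1.1730, γ^t·E[r] = 0.950156, running G = 3.083490
t=3: π = [0.2099, 0.1322, 0.1379, 0.2071, 0.1744, 0.1384], E[r] = 1.1791, γ^t·E[r] = 0.859535, running G = 3.943025
t=4: π = [0.2100, 0.1319, 0.1374, 0.2079, 0.1744, 0.1384], E[r] = 1.1792, γ^t·E[r] = 0.773700, running G = 4.716725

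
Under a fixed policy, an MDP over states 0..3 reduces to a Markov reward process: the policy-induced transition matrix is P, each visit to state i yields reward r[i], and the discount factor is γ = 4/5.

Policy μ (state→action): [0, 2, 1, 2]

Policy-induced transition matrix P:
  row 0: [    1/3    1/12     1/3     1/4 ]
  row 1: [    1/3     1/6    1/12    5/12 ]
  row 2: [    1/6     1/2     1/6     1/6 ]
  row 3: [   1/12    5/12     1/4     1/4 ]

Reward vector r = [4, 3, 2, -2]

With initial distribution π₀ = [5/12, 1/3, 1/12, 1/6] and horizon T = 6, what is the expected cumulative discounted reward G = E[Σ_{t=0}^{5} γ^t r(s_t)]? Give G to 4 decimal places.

G = 6.8502

t=0: π = [0.4167, 0.3333, 0.0833, 0.1667], E[r] = 2.5000, γ^t·E[r] = 2.500000, running G = 2.500000
t=1: π = [0.2778, 0.2014, 0.2222, 0.2986], E[r] = 1.5625, γ^t·E[r] = 1.250000, running G = 3.750000
t=2: π = [0.2216, 0.2922, 0.2211, 0.2650], E[r] = 1.6753, γ^t·E[r] = 1.072222, running G = 4.822222
t=3: π = [0.2302, 0.2881, 0.2013, 0.2803], E[r] = 1.6275, γ^t·E[r] = 0.833259, running G = 5.655481
t=4: π = [0.2297, 0.2847, 0.2044, 0.2812], E[r] = 1.6191, γ^t·E[r] = 0.663180, running G = 6.318662
t=5: π = [0.2290, 0.2860, 0.2047, 0.2804], E[r] = 1.6222, γ^t·E[r] = 0.531572, running G = 6.850234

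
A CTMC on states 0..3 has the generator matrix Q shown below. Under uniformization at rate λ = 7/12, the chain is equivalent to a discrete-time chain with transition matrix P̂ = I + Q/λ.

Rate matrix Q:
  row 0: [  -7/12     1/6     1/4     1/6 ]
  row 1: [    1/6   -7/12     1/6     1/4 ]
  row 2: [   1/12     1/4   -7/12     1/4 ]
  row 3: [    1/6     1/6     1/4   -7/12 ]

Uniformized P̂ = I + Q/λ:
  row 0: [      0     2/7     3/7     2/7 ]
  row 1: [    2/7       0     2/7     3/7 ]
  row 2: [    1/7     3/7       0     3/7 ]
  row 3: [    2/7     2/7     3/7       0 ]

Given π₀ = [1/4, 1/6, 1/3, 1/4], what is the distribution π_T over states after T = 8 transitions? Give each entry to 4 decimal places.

π = [0.1917, 0.2528, 0.2747, 0.2809]

t=0: π = [0.2500, 0.1667, 0.3333, 0.2500]
t=1: π = [0.1667, 0.2857, 0.2619, 0.2857]
t=2: π = [0.2007, 0.2415, 0.2755, 0.2823]
t=3: π = [0.1890, 0.2561, 0.2760, 0.2789]
t=4: π = [0.1923, 0.2520, 0.2737, 0.2820]
t=5: π = [0.1917, 0.2528, 0.2753, 0.2802]
t=6: π = [0.1916, 0.2528, 0.2745, 0.2811]
t=7: π = [0.1918, 0.2527, 0.2748, 0.2807]
t=8: π = [0.1917, 0.2528, 0.2747, 0.2809]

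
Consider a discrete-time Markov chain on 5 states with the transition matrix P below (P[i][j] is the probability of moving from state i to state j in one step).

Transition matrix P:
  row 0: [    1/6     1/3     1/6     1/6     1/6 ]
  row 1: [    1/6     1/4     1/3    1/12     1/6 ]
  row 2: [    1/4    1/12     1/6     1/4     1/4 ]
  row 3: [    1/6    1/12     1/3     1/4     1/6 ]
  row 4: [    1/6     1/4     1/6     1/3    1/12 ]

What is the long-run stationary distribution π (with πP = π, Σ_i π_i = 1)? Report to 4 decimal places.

Balance equations π_j = Σ_i π_i·P[i][j]:
  π_0 = 1/6·π_0 + 1/6·π_1 + 1/4·π_2 + 1/6·π_3 + 1/6·π_4
  π_1 = 1/3·π_0 + 1/4·π_1 + 1/12·π_2 + 1/12·π_3 + 1/4·π_4
  π_2 = 1/6·π_0 + 1/3·π_1 + 1/6·π_2 + 1/3·π_3 + 1/6·π_4
  π_3 = 1/6·π_0 + 1/12·π_1 + 1/4·π_2 + 1/4·π_3 + 1/3·π_4
  normalize: π_0 + π_1 + π_2 + π_3 + π_4 = 1
Solving the linear system gives exactly π = [208/1117, 425/2234, 262/1117, 485/2234, 192/1117].

π = [0.1862, 0.1902, 0.2346, 0.2171, 0.1719]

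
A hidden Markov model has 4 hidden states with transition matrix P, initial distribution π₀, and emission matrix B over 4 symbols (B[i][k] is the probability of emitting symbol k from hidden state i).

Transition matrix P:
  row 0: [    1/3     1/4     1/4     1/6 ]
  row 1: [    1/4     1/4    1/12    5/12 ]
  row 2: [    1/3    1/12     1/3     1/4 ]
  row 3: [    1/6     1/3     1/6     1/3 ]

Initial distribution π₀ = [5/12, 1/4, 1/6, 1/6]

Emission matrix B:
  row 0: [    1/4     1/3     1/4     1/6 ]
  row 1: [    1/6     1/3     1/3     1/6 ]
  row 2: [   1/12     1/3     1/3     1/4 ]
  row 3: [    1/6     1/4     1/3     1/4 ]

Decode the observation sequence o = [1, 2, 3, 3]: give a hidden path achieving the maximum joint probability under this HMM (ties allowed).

t=0: δ = [1.389e-01, 8.333e-02, 5.556e-02, 4.167e-02]  (obs o_0=1)
t=1: δ = [1.157e-02, 1.157e-02, 1.157e-02, 1.157e-02]  ψ = [0, 0, 0, 1]  (obs o_1=2)
t=2: δ = [6.430e-04, 6.430e-04, 9.645e-04, 1.206e-03]  ψ = [0, 3, 2, 1]  (obs o_2=3)
t=3: δ = [5.358e-05, 6.698e-05, 8.038e-05, 1.005e-04]  ψ = [2, 3, 2, 3]  (obs o_3=3)
backtrack: best end state = 3; path = [0, 1, 3, 3]

path = [0, 1, 3, 3]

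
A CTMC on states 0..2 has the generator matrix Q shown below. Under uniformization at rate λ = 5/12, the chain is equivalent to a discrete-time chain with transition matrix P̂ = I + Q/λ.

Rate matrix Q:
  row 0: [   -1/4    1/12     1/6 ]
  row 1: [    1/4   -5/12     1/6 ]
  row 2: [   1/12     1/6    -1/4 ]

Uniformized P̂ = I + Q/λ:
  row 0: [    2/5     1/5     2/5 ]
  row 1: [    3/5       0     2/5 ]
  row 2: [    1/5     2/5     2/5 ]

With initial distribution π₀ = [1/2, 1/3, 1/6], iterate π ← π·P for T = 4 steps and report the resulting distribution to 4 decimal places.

t=0: π = [0.5000, 0.3333, 0.1667]
t=1: π = [0.4333, 0.1667, 0.4000]
t=2: π = [0.3533, 0.2467, 0.4000]
t=3: π = [0.3693, 0.2307, 0.4000]
t=4: π = [0.3661, 0.2339, 0.4000]

π = [0.3661, 0.2339, 0.4000]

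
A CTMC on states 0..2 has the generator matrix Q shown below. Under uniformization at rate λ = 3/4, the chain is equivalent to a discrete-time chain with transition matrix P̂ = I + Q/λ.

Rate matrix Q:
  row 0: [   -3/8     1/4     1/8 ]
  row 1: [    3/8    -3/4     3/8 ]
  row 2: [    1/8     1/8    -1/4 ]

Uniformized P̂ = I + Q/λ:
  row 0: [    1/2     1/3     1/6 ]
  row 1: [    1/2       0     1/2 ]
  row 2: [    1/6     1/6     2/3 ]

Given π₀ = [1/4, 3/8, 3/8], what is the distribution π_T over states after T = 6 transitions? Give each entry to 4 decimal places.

t=0: π = [0.2500, 0.3750, 0.3750]
t=1: π = [0.3750, 0.1458, 0.4792]
t=2: π = [0.3403, 0.2049, 0.4549]
t=3: π = [0.3484, 0.1892, 0.4624]
t=4: π = [0.3459, 0.1932, 0.4609]
t=5: π = [0.3464, 0.1921, 0.4615]
t=6: π = [0.3462, 0.1924, 0.4615]

π = [0.3462, 0.1924, 0.4615]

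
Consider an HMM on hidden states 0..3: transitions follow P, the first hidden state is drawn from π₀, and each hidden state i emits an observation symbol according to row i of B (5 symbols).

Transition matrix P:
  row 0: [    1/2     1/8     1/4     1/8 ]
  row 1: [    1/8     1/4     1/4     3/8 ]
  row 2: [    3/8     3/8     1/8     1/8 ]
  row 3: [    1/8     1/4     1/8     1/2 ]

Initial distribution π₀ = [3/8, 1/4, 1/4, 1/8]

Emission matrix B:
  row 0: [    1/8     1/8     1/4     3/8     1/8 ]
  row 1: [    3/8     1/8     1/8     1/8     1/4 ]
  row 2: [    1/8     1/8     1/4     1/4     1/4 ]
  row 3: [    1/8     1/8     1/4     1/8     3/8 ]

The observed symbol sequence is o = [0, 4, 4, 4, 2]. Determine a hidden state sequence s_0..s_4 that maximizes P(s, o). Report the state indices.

t=0: δ = [4.688e-02, 9.375e-02, 3.125e-02, 1.562e-02]  (obs o_0=0)
t=1: δ = [2.930e-03, 5.859e-03, 5.859e-03, 1.318e-02]  ψ = [0, 1, 1, 1]  (obs o_1=4)
t=2: δ = [2.747e-04, 8.240e-04, 4.120e-04, 2.472e-03]  ψ = [2, 3, 3, 3]  (obs o_2=4)
t=3: δ = [3.862e-05, 1.545e-04, 7.725e-05, 4.635e-04]  ψ = [3, 3, 3, 3]  (obs o_3=4)
t=4: δ = [1.448e-05, 1.448e-05, 1.448e-05, 5.794e-05]  ψ = [3, 3, 3, 3]  (obs o_4=2)
backtrack: best end state = 3; path = [1, 3, 3, 3, 3]

path = [1, 3, 3, 3, 3]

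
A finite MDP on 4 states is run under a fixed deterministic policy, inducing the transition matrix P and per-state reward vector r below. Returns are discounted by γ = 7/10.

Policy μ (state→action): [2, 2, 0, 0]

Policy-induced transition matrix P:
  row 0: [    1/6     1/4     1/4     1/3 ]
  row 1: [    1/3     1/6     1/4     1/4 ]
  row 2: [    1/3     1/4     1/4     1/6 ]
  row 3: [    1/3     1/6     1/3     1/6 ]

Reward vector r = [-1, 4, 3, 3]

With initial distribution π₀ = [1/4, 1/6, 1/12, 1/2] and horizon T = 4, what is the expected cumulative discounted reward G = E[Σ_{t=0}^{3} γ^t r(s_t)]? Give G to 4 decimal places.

G = 5.3133

t=0: π = [0.2500, 0.1667, 0.0833, 0.5000], E[r] = 2.1667, γ^t·E[r] = 2.166667, running G = 2.166667
t=1: π = [0.2917, 0.1944, 0.2917, 0.2222], E[r] = 2.0278, γ^t·E[r] = 1.419444, running G = 3.586111
t=2: π = [0.2847, 0.2153, 0.2685, 0.2315], E[r] = 2.0764, γ^t·E[r] = 1.017431, running G = 4.603542
t=3: π = [0.2859, 0.2128, 0.2693, 0.2321], E[r] = 2.0693, γ^t·E[r] = 0.709753, running G = 5.313295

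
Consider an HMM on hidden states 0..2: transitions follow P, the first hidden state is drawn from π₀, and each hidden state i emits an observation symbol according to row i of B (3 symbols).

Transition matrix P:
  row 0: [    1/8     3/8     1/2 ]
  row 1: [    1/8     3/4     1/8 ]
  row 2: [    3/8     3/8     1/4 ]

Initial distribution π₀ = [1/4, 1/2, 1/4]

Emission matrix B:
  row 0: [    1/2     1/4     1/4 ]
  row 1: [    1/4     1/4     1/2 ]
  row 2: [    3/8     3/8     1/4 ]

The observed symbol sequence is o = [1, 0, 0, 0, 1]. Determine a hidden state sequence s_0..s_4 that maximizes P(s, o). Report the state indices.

t=0: δ = [6.250e-02, 1.250e-01, 9.375e-02]  (obs o_0=1)
t=1: δ = [1.758e-02, 2.344e-02, 1.172e-02]  ψ = [2, 1, 0]  (obs o_1=0)
t=2: δ = [2.197e-03, 4.395e-03, 3.296e-03]  ψ = [2, 1, 0]  (obs o_2=0)
t=3: δ = [6.180e-04, 8.240e-04, 4.120e-04]  ψ = [2, 1, 0]  (obs o_3=0)
t=4: δ = [3.862e-05, 1.545e-04, 1.159e-04]  ψ = [2, 1, 0]  (obs o_4=1)
backtrack: best end state = 1; path = [1, 1, 1, 1, 1]

path = [1, 1, 1, 1, 1]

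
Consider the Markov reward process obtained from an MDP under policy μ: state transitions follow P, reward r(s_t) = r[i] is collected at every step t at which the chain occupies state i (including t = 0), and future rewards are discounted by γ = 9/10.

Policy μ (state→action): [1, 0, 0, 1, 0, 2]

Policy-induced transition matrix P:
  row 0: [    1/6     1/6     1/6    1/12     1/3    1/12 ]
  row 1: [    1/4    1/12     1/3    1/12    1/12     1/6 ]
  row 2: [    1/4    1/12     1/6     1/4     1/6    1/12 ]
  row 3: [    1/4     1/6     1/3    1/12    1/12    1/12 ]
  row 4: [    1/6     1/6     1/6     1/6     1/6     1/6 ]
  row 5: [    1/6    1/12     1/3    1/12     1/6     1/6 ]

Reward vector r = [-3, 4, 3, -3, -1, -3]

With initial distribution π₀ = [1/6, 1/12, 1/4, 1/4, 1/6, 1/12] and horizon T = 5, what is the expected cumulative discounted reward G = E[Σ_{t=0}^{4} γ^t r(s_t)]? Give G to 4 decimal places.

G = -1.6901

t=0: π = [0.1667, 0.0833, 0.2500, 0.2500, 0.1667, 0.0833], E[r] = -0.5833, γ^t·E[r] = -0.583333, running G = -0.583333
t=1: π = [0.2153, 0.1319, 0.2361, 0.1389, 0.1667, 0.1111], E[r] = -0.3264, γ^t·E[r] = -0.293750, running G = -0.877083
t=2: π = [0.2089, 0.1267, 0.2303, 0.1366, 0.1800, 0.1175], E[r] = -0.3709, γ^t·E[r] = -0.300469, running G = -1.177552
t=3: π = [0.2078, 0.1271, 0.2301, 0.1367, 0.1795, 0.1187], E[r] = -0.3703, γ^t·E[r] = -0.269930, running G = -1.447482
t=4: π = [0.2078, 0.1270, 0.2304, 0.1367, 0.1793, 0.1188], E[r] = -0.3698, γ^t·E[r] = -0.242633, running G = -1.690115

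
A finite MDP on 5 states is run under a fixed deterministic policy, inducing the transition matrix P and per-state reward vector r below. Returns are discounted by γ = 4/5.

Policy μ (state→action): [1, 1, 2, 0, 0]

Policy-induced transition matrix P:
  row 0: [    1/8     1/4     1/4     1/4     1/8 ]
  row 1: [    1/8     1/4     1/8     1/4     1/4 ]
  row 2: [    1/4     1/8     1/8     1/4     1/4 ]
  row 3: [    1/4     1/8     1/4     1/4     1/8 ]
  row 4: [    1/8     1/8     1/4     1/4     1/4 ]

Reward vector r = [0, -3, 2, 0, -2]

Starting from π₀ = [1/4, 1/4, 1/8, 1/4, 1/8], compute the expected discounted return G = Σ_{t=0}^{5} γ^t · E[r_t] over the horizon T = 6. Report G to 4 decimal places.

G = -2.1105

t=0: π = [0.2500, 0.2500, 0.1250, 0.2500, 0.1250], E[r] = -0.7500, γ^t·E[r] = -0.750000, running G = -0.750000
t=1: π = [0.1719, 0.1875, 0.2031, 0.2500, 0.1875], E[r] = -0.5313, γ^t·E[r] = -0.425000, running G = -1.175000
t=2: π = [0.1816, 0.1699, 0.2012, 0.2500, 0.1973], E[r] = -0.5020, γ^t·E[r] = -0.321250, running G = -1.496250
t=3: π = [0.1814, 0.1689, 0.2036, 0.2500, 0.1960], E[r] = -0.4917, γ^t·E[r] = -0.251750, running G = -1.748000
t=4: π = [0.1817, 0.1688, 0.2034, 0.2500, 0.1961], E[r] = -0.4917, γ^t·E[r] = -0.201388, running G = -1.949388
t=5: π = [0.1817, 0.1688, 0.2035, 0.2500, 0.1960], E[r] = -0.4916, γ^t·E[r] = -0.161076, running G = -2.110464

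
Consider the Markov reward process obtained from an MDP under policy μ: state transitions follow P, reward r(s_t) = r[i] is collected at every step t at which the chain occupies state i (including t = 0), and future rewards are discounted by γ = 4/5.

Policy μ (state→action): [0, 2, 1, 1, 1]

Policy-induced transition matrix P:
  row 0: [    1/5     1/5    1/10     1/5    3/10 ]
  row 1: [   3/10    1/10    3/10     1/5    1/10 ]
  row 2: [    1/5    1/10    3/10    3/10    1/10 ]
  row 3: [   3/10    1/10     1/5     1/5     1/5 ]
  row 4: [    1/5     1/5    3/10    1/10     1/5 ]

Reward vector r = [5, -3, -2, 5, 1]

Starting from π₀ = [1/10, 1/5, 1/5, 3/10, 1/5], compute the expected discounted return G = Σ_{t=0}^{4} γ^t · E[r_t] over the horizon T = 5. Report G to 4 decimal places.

t=0: π = [0.1000, 0.2000, 0.2000, 0.3000, 0.2000], E[r] = 1.2000, γ^t·E[r] = 1.200000, running G = 1.200000
t=1: π = [0.2500, 0.1300, 0.2500, 0.2000, 0.1700], E[r] = 1.5300, γ^t·E[r] = 1.224000, running G = 2.424000
t=2: π = [0.2330, 0.1420, 0.2300, 0.2080, 0.1870], E[r] = 1.5060, γ^t·E[r] = 0.963840, running G = 3.387840
t=3: π = [0.2350, 0.1420, 0.2326, 0.2043, 0.1861], E[r] = 1.4914, γ^t·E[r] = 0.763597, running G = 4.151437
t=4: π = [0.2346, 0.1421, 0.2326, 0.2047, 0.1860], E[r] = 1.4910, γ^t·E[r] = 0.610701, running G = 4.762138

G = 4.7621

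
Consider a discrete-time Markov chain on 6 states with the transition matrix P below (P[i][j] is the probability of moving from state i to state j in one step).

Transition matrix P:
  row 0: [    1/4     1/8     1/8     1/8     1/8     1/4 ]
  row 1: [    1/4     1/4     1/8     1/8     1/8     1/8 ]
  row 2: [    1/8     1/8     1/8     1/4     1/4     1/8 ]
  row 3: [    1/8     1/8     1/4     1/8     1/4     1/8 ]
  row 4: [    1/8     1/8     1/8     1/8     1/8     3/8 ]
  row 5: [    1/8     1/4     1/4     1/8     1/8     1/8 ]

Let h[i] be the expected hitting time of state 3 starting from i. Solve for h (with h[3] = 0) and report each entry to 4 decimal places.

First-step conditioning: h[3] = 0; for i ≠ 3, h[i] = 1 + Σ_k P[i][k]·h[k].
  h[0] = 1 + 1/4·h[0] + 1/8·h[1] + 1/8·h[2] + 1/8·h[4] + 1/4·h[5]
  h[1] = 1 + 1/4·h[0] + 1/4·h[1] + 1/8·h[2] + 1/8·h[4] + 1/8·h[5]
  h[2] = 1 + 1/8·h[0] + 1/8·h[1] + 1/8·h[2] + 1/4·h[4] + 1/8·h[5]
  h[4] = 1 + 1/8·h[0] + 1/8·h[1] + 1/8·h[2] + 1/8·h[4] + 3/8·h[5]
  h[5] = 1 + 1/8·h[0] + 1/4·h[1] + 1/4·h[2] + 1/8·h[4] + 1/8·h[5]
Solving the 5×5 linear system over states ≠ 3 gives exactly h = [4145/596, 4153/596, 3633/596, 0, 2069/298, 4089/596] (h[3] = 0 is the target).

h = [6.9547, 6.9681, 6.0956, 0.0000, 6.9430, 6.8607]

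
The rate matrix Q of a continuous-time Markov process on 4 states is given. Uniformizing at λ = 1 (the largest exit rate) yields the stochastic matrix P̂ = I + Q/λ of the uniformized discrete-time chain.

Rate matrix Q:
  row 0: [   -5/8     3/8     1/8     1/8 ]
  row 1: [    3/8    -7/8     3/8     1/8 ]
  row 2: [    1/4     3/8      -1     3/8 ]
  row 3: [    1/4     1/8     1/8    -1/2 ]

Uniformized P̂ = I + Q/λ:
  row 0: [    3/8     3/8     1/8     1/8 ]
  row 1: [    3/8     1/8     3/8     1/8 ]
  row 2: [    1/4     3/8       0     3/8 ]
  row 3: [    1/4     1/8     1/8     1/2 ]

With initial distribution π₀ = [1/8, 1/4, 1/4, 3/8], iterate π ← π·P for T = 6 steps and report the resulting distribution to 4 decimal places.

π = [0.3209, 0.2466, 0.1659, 0.2666]

t=0: π = [0.1250, 0.2500, 0.2500, 0.3750]
t=1: π = [0.2969, 0.2188, 0.1563, 0.3281]
t=2: π = [0.3145, 0.2383, 0.1602, 0.2871]
t=3: π = [0.3191, 0.2437, 0.1646, 0.2727]
t=4: π = [0.3203, 0.2459, 0.1653, 0.2684]
t=5: π = [0.3208, 0.2464, 0.1658, 0.2670]
t=6: π = [0.3209, 0.2466, 0.1659, 0.2666]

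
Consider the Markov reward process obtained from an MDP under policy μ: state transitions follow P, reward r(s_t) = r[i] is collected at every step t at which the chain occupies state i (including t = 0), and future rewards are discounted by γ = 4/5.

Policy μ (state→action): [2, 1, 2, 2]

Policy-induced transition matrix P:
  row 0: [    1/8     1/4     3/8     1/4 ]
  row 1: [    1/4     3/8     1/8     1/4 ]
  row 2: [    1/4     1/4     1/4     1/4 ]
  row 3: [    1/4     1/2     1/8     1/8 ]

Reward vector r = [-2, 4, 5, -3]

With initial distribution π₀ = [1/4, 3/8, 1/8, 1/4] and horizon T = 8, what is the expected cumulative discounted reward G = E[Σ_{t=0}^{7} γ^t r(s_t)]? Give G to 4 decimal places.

G = 5.0691

t=0: π = [0.2500, 0.3750, 0.1250, 0.2500], E[r] = 0.8750, γ^t·E[r] = 0.875000, running G = 0.875000
t=1: π = [0.2188, 0.3594, 0.2031, 0.2188], E[r] = 1.3594, γ^t·E[r] = 1.087500, running G = 1.962500
t=2: π = [0.2227, 0.3496, 0.2051, 0.2227], E[r] = 1.3105, γ^t·E[r] = 0.838750, running G = 2.801250
t=3: π = [0.2222, 0.3494, 0.2063, 0.2222], E[r] = 1.3181, γ^t·E[r] = 0.674875, running G = 3.476125
t=4: π = [0.2222, 0.3492, 0.2063, 0.2222], E[r] = 1.3174, γ^t·E[r] = 0.539588, running G = 4.015713
t=5: π = [0.2222, 0.3492, 0.2063, 0.2222], E[r] = 1.3175, γ^t·E[r] = 0.431709, running G = 4.447421
t=6: π = [0.2222, 0.3492, 0.2063, 0.2222], E[r] = 1.3175, γ^t·E[r] = 0.345364, running G = 4.792785
t=7: π = [0.2222, 0.3492, 0.2063, 0.2222], E[r] = 1.3175, γ^t·E[r] = 0.276291, running G = 5.069077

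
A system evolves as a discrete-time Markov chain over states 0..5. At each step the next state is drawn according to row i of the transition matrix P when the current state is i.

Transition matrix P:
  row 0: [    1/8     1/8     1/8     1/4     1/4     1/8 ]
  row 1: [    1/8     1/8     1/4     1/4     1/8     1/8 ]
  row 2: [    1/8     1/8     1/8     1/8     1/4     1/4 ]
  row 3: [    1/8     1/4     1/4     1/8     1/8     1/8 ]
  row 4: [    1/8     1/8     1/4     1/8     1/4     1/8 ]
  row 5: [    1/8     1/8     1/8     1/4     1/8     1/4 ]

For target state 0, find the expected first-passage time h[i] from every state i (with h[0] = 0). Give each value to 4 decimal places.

First-step conditioning: h[0] = 0; for i ≠ 0, h[i] = 1 + Σ_k P[i][k]·h[k].
  h[1] = 1 + 1/8·h[1] + 1/4·h[2] + 1/4·h[3] + 1/8·h[4] + 1/8·h[5]
  h[2] = 1 + 1/8·h[1] + 1/8·h[2] + 1/8·h[3] + 1/4·h[4] + 1/4·h[5]
  h[3] = 1 + 1/4·h[1] + 1/4·h[2] + 1/8·h[3] + 1/8·h[4] + 1/8·h[5]
  h[4] = 1 + 1/8·h[1] + 1/4·h[2] + 1/8·h[3] + 1/4·h[4] + 1/8·h[5]
  h[5] = 1 + 1/8·h[1] + 1/8·h[2] + 1/4·h[3] + 1/8·h[4] + 1/4·h[5]
Solving the 5×5 linear system over states ≠ 0 gives exactly h = [0, 8, 8, 8, 8, 8] (h[0] = 0 is the target).

h = [0.0000, 8.0000, 8.0000, 8.0000, 8.0000, 8.0000]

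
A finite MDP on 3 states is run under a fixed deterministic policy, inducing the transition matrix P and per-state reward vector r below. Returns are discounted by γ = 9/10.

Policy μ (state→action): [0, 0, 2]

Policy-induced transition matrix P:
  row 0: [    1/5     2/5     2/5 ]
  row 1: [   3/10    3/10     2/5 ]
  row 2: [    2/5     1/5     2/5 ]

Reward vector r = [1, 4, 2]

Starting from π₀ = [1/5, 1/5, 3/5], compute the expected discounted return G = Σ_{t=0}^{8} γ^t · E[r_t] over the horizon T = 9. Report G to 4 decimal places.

t=0: π = [0.2000, 0.2000, 0.6000], E[r] = 2.2000, γ^t·E[r] = 2.200000, running G = 2.200000
t=1: π = [0.3400, 0.2600, 0.4000], E[r] = 2.1800, γ^t·E[r] = 1.962000, running G = 4.162000
t=2: π = [0.3060, 0.2940, 0.4000], E[r] = 2.2820, γ^t·E[r] = 1.848420, running G = 6.010420
t=3: π = [0.3094, 0.2906, 0.4000], E[r] = 2.2718, γ^t·E[r] = 1.656142, running G = 7.666562
t=4: π = [0.3091, 0.2909, 0.4000], E[r] = 2.2728, γ^t·E[r] = 1.491197, running G = 9.157759
t=5: π = [0.3091, 0.2909, 0.4000], E[r] = 2.2727, γ^t·E[r] = 1.342017, running G = 10.499777
t=6: π = [0.3091, 0.2909, 0.4000], E[r] = 2.2727, γ^t·E[r] = 1.207821, running G = 11.707598
t=7: π = [0.3091, 0.2909, 0.4000], E[r] = 2.2727, γ^t·E[r] = 1.087038, running G = 12.794636
t=8: π = [0.3091, 0.2909, 0.4000], E[r] = 2.2727, γ^t·E[r] = 0.978335, running G = 13.772971

G = 13.7730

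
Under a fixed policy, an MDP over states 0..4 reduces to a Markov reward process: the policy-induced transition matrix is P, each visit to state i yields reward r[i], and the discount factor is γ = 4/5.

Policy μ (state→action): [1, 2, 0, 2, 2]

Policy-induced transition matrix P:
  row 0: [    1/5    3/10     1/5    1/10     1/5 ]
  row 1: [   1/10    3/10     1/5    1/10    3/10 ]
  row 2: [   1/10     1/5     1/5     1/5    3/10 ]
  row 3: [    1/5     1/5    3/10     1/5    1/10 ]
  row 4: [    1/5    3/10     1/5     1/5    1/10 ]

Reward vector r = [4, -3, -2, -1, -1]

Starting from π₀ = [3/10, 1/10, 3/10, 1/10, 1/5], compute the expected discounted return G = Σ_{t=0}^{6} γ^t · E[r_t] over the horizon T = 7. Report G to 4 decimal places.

G = -2.8509

t=0: π = [0.3000, 0.1000, 0.3000, 0.1000, 0.2000], E[r] = 0.0000, γ^t·E[r] = 0.000000, running G = 0.000000
t=1: π = [0.1600, 0.2600, 0.2100, 0.1600, 0.2100], E[r] = -0.9300, γ^t·E[r] = -0.744000, running G = -0.744000
t=2: π = [0.1530, 0.2630, 0.2160, 0.1580, 0.2100], E[r] = -0.9770, γ^t·E[r] = -0.625280, running G = -1.369280
t=3: π = [0.1521, 0.2626, 0.2158, 0.1584, 0.2111], E[r] = -0.9805, γ^t·E[r] = -0.502016, running G = -1.871296
t=4: π = [0.1522, 0.2626, 0.2158, 0.1585, 0.2109], E[r] = -0.9802, γ^t·E[r] = -0.401490, running G = -2.272786
t=5: π = [0.1522, 0.2626, 0.2159, 0.1585, 0.2109], E[r] = -0.9802, γ^t·E[r] = -0.321188, running G = -2.593974
t=6: π = [0.1522, 0.2626, 0.2159, 0.1585, 0.2109], E[r] = -0.9802, γ^t·E[r] = -0.256950, running G = -2.850924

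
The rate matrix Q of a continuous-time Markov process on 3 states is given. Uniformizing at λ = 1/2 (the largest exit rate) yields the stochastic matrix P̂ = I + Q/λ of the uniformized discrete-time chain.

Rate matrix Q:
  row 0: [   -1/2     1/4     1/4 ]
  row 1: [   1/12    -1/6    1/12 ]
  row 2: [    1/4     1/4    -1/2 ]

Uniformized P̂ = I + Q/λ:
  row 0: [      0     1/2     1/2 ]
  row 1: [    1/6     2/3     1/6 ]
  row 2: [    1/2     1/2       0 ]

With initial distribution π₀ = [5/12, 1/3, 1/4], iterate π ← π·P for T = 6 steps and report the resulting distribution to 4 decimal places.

t=0: π = [0.4167, 0.3333, 0.2500]
t=1: π = [0.1806, 0.5556, 0.2639]
t=2: π = [0.2245, 0.5926, 0.1829]
t=3: π = [0.1902, 0.5988, 0.2110]
t=4: π = [0.2053, 0.5998, 0.1949]
t=5: π = [0.1974, 0.6000, 0.2026]
t=6: π = [0.2013, 0.6000, 0.1987]

π = [0.2013, 0.6000, 0.1987]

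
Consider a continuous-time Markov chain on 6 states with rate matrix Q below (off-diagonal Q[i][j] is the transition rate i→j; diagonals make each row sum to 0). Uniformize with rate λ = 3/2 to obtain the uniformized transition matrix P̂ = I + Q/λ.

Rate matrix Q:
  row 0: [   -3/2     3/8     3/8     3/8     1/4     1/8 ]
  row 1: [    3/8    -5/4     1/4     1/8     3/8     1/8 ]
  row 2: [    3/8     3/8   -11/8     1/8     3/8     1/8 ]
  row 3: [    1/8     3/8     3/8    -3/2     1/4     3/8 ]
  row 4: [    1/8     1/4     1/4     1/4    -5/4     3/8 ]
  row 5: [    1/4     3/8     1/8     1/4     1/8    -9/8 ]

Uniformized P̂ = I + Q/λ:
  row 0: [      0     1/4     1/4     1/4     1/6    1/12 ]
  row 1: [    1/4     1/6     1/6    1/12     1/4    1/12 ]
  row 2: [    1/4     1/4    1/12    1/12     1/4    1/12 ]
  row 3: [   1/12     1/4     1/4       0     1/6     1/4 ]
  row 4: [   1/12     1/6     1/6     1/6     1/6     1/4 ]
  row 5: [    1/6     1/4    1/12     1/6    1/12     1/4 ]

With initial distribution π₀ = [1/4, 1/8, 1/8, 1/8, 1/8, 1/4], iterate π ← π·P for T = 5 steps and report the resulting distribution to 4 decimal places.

t=0: π = [0.2500, 0.1250, 0.1250, 0.1250, 0.1250, 0.2500]
t=1: π = [0.1250, 0.2292, 0.1667, 0.1458, 0.1667, 0.1667]
t=2: π = [0.1528, 0.2170, 0.1615, 0.1198, 0.1858, 0.1632]
t=3: π = [0.1473, 0.2164, 0.1623, 0.1279, 0.1846, 0.1615]
t=4: π = [0.1476, 0.2166, 0.1626, 0.1261, 0.1848, 0.1623]
t=5: π = [0.1478, 0.2166, 0.1624, 0.1264, 0.1847, 0.1622]

π = [0.1478, 0.2166, 0.1624, 0.1264, 0.1847, 0.1622]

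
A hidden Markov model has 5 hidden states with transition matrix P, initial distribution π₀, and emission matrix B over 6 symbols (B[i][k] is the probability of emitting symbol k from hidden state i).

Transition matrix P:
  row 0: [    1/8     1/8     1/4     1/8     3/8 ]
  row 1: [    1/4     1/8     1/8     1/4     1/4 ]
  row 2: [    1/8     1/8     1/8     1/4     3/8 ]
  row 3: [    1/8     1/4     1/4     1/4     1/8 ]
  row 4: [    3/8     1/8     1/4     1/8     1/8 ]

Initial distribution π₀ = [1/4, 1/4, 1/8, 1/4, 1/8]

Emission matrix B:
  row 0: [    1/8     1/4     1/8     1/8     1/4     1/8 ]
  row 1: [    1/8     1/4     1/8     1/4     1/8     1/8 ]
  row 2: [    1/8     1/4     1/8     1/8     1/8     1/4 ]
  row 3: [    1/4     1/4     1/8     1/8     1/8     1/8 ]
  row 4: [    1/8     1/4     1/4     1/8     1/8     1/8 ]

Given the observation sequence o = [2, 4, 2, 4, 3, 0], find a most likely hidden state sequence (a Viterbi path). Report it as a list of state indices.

t=0: δ = [3.125e-02, 3.125e-02, 1.562e-02, 3.125e-02, 3.125e-02]  (obs o_0=2)
t=1: δ = [2.930e-03, 9.766e-04, 9.766e-04, 9.766e-04, 1.465e-03]  ψ = [4, 3, 0, 1, 0]  (obs o_1=4)
t=2: δ = [6.866e-05, 4.578e-05, 9.155e-05, 4.578e-05, 2.747e-04]  ψ = [4, 0, 0, 0, 0]  (obs o_2=2)
t=3: δ = [2.575e-05, 4.292e-06, 8.583e-06, 4.292e-06, 4.292e-06]  ψ = [4, 4, 4, 4, 2]  (obs o_3=4)
t=4: δ = [4.023e-07, 8.047e-07, 8.047e-07, 4.023e-07, 1.207e-06]  ψ = [0, 0, 0, 0, 0]  (obs o_4=3)
t=5: δ = [5.658e-08, 1.886e-08, 3.772e-08, 5.029e-08, 3.772e-08]  ψ = [4, 4, 4, 1, 2]  (obs o_5=0)
backtrack: best end state = 0; path = [4, 0, 4, 0, 4, 0]

path = [4, 0, 4, 0, 4, 0]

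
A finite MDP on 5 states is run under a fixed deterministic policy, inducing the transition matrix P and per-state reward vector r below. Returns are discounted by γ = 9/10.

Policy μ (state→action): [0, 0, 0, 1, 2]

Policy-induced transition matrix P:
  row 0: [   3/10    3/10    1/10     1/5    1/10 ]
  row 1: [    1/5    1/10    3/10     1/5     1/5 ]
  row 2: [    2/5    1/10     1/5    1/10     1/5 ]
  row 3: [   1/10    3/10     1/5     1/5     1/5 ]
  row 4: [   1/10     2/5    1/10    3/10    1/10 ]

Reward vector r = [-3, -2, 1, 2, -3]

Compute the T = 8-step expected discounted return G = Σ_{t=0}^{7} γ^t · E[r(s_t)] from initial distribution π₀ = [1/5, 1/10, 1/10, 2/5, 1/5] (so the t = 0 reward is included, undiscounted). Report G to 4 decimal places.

G = -5.3102

t=0: π = [0.2000, 0.1000, 0.1000, 0.4000, 0.2000], E[r] = -0.5000, γ^t·E[r] = -0.500000, running G = -0.500000
t=1: π = [0.1800, 0.2800, 0.1700, 0.2100, 0.1600], E[r] = -0.9900, γ^t·E[r] = -0.891000, running G = -1.391000
t=2: π = [0.2150, 0.2260, 0.1940, 0.1990, 0.1660], E[r] = -1.0030, γ^t·E[r] = -0.812430, running G = -2.203430
t=3: π = [0.2238, 0.2326, 0.1845, 0.1972, 0.1619], E[r] = -1.0434, γ^t·E[r] = -0.760639, running G = -2.964069
t=4: π = [0.2234, 0.2328, 0.1847, 0.1977, 0.1614], E[r] = -1.0398, γ^t·E[r] = -0.682193, running G = -3.646262
t=5: π = [0.2234, 0.2327, 0.1848, 0.1977, 0.1615], E[r] = -1.0398, γ^t·E[r] = -0.613986, running G = -4.260248
t=6: π = [0.2234, 0.2327, 0.1848, 0.1977, 0.1615], E[r] = -1.0399, γ^t·E[r] = -0.552628, running G = -4.812876
t=7: π = [0.2234, 0.2327, 0.1848, 0.1977, 0.1615], E[r] = -1.0399, γ^t·E[r] = -0.497362, running G = -5.310237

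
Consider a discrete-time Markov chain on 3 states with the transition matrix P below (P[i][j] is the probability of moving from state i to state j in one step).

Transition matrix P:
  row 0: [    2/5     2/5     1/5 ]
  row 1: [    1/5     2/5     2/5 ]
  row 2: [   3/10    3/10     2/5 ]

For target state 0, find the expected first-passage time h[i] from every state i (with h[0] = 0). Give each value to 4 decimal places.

h = [0.0000, 4.1667, 3.7500]

First-step conditioning: h[0] = 0; for i ≠ 0, h[i] = 1 + Σ_k P[i][k]·h[k].
  h[1] = 1 + 2/5·h[1] + 2/5·h[2]
  h[2] = 1 + 3/10·h[1] + 2/5·h[2]
Solving the 2×2 linear system over states ≠ 0 gives exactly h = [0, 25/6, 15/4] (h[0] = 0 is the target).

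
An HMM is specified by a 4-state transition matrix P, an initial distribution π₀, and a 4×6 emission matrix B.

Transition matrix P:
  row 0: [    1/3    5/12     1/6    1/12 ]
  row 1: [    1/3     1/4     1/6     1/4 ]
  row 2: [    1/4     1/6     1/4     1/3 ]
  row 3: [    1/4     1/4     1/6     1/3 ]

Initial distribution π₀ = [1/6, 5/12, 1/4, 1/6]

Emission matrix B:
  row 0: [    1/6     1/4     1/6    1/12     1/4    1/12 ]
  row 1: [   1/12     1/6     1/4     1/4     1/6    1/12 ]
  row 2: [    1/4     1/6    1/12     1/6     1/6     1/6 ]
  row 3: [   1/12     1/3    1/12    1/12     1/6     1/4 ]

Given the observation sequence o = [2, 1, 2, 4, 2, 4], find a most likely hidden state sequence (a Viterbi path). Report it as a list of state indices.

path = [1, 0, 1, 0, 1, 0]

t=0: δ = [2.778e-02, 1.042e-01, 2.083e-02, 1.389e-02]  (obs o_0=2)
t=1: δ = [8.681e-03, 4.340e-03, 2.894e-03, 8.681e-03]  ψ = [1, 1, 1, 1]  (obs o_1=1)
t=2: δ = [4.823e-04, 9.042e-04, 1.206e-04, 2.411e-04]  ψ = [0, 0, 0, 3]  (obs o_2=2)
t=3: δ = [7.535e-05, 3.768e-05, 2.512e-05, 3.768e-05]  ψ = [1, 1, 1, 1]  (obs o_3=4)
t=4: δ = [4.186e-06, 7.849e-06, 1.047e-06, 1.047e-06]  ψ = [0, 0, 0, 3]  (obs o_4=2)
t=5: δ = [6.541e-07, 3.270e-07, 2.180e-07, 3.270e-07]  ψ = [1, 1, 1, 1]  (obs o_5=4)
backtrack: best end state = 0; path = [1, 0, 1, 0, 1, 0]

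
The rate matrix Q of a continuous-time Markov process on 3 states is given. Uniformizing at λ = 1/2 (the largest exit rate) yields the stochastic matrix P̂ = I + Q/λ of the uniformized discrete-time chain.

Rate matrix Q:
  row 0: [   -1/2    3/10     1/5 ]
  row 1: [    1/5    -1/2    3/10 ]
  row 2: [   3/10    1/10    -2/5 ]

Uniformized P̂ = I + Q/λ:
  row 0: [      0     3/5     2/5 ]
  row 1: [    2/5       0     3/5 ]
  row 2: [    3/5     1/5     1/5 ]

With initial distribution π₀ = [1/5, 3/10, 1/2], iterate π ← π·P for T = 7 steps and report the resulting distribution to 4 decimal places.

t=0: π = [0.2000, 0.3000, 0.5000]
t=1: π = [0.4200, 0.2200, 0.3600]
t=2: π = [0.3040, 0.3240, 0.3720]
t=3: π = [0.3528, 0.2568, 0.3904]
t=4: π = [0.3370, 0.2898, 0.3733]
t=5: π = [0.3399, 0.2768, 0.3833]
t=6: π = [0.3407, 0.2806, 0.3787]
t=7: π = [0.3395, 0.2802, 0.3804]

π = [0.3395, 0.2802, 0.3804]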